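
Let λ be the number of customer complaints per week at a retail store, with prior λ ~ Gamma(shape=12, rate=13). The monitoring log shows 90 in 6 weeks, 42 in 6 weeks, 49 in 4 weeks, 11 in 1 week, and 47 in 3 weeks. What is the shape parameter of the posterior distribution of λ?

251

Total count: 90 + 42 + 49 + 11 + 47 = 239.
Total exposure: 6 + 6 + 4 + 1 + 3 = 20 weeks.
Conjugate update: add total count to the shape and total exposure to the rate, giving Gamma(251, 33).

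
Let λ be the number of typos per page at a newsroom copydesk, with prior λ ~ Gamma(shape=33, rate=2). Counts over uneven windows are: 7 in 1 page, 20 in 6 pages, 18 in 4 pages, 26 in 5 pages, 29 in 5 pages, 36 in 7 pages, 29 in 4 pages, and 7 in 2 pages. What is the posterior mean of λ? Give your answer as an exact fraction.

Total count: 7 + 20 + 18 + 26 + 29 + 36 + 29 + 7 = 172.
Total exposure: 1 + 6 + 4 + 5 + 5 + 7 + 4 + 2 = 34 pages.
By Gamma–Poisson conjugacy, the posterior is Gamma(α + Σx, β + Σt) = Gamma(33 + 172, 2 + 34) = Gamma(205, 36).
Posterior mean = α'/β' = 205/36.

205/36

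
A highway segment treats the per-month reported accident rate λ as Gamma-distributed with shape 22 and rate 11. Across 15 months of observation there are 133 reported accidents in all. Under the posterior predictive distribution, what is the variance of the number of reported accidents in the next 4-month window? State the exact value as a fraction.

Total count 133 over total exposure 15 months.
Gamma(α, β) with Poisson data over total exposure Σt gives posterior Gamma(α+Σx, β+Σt) = Gamma(155, 26).
The posterior predictive for a window of length T is Negative Binomial with variance T·α'·(β'+T)/β'² = 4·155·30/676 = 4650/169.

4650/169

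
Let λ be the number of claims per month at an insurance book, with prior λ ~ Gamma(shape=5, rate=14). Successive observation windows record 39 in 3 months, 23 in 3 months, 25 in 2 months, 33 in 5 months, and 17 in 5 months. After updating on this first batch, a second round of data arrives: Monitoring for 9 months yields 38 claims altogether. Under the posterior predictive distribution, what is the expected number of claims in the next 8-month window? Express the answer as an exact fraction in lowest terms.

Total count: 39 + 23 + 25 + 33 + 17 = 137.
Total exposure: 3 + 3 + 2 + 5 + 5 = 18 months.
After the first batch: Gamma(5 + 137, 14 + 18) = Gamma(142, 32).
Total count 38 over total exposure 9 months.
After the second batch: Gamma(142 + 38, 32 + 9) = Gamma(180, 41).
Predictive mean over an 8-month window = T·E[λ|data] = 8·180/41 = 1440/41.

1440/41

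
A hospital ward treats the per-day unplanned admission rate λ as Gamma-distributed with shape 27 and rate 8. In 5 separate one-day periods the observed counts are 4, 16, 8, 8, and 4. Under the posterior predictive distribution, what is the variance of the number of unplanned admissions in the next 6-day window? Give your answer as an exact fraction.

7638/169

Total count: 4 + 16 + 8 + 8 + 4 = 40.
Total exposure: 5 days.
Gamma(α, β) with Poisson data over total exposure Σt gives posterior Gamma(α+Σx, β+Σt) = Gamma(67, 13).
The posterior predictive for a window of length T is Negative Binomial with variance T·α'·(β'+T)/β'² = 6·67·19/169 = 7638/169.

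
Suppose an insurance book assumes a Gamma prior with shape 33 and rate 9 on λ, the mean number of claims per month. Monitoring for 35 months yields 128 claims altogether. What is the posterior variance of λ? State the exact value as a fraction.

161/1936

Total count 128 over total exposure 35 months.
Posterior: α' = 33 + 128 = 161, β' = 9 + 35 = 44.
Posterior variance = α'/β'² = 161/1936.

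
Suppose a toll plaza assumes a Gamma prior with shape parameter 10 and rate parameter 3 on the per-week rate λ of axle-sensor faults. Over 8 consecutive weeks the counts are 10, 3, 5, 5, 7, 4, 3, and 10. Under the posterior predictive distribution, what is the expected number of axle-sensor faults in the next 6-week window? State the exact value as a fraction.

Total count: 10 + 3 + 5 + 5 + 7 + 4 + 3 + 10 = 47.
Total exposure: 8 weeks.
The Gamma prior is conjugate for the Poisson rate, so λ | data ~ Gamma(10+47, 3+8) = Gamma(57, 11).
Predictive mean over a 6-week window = T·E[λ|data] = 6·57/11 = 342/11.

342/11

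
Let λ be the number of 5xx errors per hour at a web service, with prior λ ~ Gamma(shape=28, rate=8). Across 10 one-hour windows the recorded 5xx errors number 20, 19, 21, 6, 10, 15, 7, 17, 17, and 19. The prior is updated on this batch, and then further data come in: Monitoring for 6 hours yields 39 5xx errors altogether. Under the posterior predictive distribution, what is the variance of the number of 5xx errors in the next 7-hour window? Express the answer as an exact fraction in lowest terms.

Total count: 20 + 19 + 21 + 6 + 10 + 15 + 7 + 17 + 17 + 19 = 151.
Total exposure: 10 hours.
After the first batch: Gamma(28 + 151, 8 + 10) = Gamma(179, 18).
Total count 39 over total exposure 6 hours.
After the second batch: Gamma(179 + 39, 18 + 6) = Gamma(218, 24).
The posterior predictive for a window of length T is Negative Binomial with variance T·α'·(β'+T)/β'² = 7·218·31/576 = 23653/288.

23653/288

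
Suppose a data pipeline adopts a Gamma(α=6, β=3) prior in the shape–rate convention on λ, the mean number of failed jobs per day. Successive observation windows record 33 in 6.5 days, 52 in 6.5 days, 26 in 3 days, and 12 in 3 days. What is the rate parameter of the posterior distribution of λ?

Total count: 33 + 52 + 26 + 12 = 123.
Total exposure: 6.5 + 6.5 + 3 + 3 = 19 days.
Posterior: α' = 6 + 123 = 129, β' = 3 + 19 = 22.

22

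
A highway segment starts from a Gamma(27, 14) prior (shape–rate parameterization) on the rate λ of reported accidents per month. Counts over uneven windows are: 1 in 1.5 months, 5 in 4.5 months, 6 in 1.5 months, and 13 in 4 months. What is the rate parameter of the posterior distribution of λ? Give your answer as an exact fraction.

Total count: 1 + 5 + 6 + 13 = 25.
Total exposure: 1.5 + 4.5 + 1.5 + 4 = 11.5 months.
Posterior: α' = 27 + 25 = 52, β' = 14 + 11.5 = 51/2.

51/2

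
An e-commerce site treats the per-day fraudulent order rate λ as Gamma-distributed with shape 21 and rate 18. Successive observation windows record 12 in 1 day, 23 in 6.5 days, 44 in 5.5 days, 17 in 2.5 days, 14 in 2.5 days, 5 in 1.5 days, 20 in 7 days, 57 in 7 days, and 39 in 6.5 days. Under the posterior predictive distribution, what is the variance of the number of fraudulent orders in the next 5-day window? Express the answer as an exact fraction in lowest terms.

19845/841

Total count: 12 + 23 + 44 + 17 + 14 + 5 + 20 + 57 + 39 = 231.
Total exposure: 1 + 6.5 + 5.5 + 2.5 + 2.5 + 1.5 + 7 + 7 + 6.5 = 40 days.
Posterior: α' = 21 + 231 = 252, β' = 18 + 40 = 58.
The posterior predictive for a window of length T is Negative Binomial with variance T·α'·(β'+T)/β'² = 5·252·63/3364 = 19845/841.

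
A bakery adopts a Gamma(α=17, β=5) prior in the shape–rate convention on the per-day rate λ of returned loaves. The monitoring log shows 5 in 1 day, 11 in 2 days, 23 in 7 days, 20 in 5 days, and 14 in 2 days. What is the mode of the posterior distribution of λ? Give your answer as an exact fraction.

Total count: 5 + 11 + 23 + 20 + 14 = 73.
Total exposure: 1 + 2 + 7 + 5 + 2 = 17 days.
Posterior: α' = 17 + 73 = 90, β' = 5 + 17 = 22.
Posterior mode = (α'−1)/β' = 89/22.

89/22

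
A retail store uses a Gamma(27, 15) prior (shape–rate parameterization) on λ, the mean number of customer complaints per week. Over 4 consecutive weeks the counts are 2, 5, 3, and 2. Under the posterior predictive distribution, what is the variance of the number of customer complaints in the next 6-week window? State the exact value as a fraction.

Total count: 2 + 5 + 3 + 2 = 12.
Total exposure: 4 weeks.
By Gamma–Poisson conjugacy, the posterior is Gamma(α + Σx, β + Σt) = Gamma(27 + 12, 15 + 4) = Gamma(39, 19).
The posterior predictive for a window of length T is Negative Binomial with variance T·α'·(β'+T)/β'² = 6·39·25/361 = 5850/361.

5850/361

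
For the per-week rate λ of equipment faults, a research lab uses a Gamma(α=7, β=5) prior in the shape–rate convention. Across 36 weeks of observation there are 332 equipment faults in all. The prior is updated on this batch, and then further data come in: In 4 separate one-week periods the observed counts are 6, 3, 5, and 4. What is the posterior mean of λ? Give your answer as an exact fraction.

Total count 332 over total exposure 36 weeks.
After the first batch: Gamma(7 + 332, 5 + 36) = Gamma(339, 41).
Total count: 6 + 3 + 5 + 4 = 18.
Total exposure: 4 weeks.
After the second batch: Gamma(339 + 18, 41 + 4) = Gamma(357, 45).
Posterior mean = α'/β' = 357/45 = 119/15.

119/15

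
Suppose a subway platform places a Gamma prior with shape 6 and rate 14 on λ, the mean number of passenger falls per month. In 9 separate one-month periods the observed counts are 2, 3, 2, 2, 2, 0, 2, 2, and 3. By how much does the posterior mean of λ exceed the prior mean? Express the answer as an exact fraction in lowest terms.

Total count: 2 + 3 + 2 + 2 + 2 + 0 + 2 + 2 + 3 = 18.
Total exposure: 9 months.
Posterior: α' = 6 + 18 = 24, β' = 14 + 9 = 23.
Posterior mean = 24/23 = 24/23; prior mean = 6/14 = 3/7. Difference = 24/23 − 3/7 = 99/161.

99/161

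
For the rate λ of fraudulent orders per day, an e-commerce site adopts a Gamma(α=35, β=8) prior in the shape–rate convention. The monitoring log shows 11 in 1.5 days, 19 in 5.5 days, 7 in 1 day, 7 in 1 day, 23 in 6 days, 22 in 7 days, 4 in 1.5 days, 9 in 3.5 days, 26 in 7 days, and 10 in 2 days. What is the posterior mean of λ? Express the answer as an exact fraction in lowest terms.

Total count: 11 + 19 + 7 + 7 + 23 + 22 + 4 + 9 + 26 + 10 = 138.
Total exposure: 1.5 + 5.5 + 1 + 1 + 6 + 7 + 1.5 + 3.5 + 7 + 2 = 36 days.
Posterior: α' = 35 + 138 = 173, β' = 8 + 36 = 44.
Posterior mean = α'/β' = 173/44.

173/44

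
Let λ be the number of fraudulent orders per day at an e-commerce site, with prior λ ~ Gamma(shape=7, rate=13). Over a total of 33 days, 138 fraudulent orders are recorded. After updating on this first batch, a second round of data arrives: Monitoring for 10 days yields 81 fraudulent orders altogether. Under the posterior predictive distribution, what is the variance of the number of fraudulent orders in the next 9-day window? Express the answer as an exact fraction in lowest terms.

66105/1568

Total count 138 over total exposure 33 days.
After the first batch: Gamma(7 + 138, 13 + 33) = Gamma(145, 46).
Total count 81 over total exposure 10 days.
After the second batch: Gamma(145 + 81, 46 + 10) = Gamma(226, 56).
The posterior predictive for a window of length T is Negative Binomial with variance T·α'·(β'+T)/β'² = 9·226·65/3136 = 66105/1568.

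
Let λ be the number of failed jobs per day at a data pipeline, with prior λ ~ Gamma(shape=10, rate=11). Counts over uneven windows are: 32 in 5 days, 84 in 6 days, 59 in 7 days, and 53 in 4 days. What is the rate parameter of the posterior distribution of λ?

Total count: 32 + 84 + 59 + 53 = 228.
Total exposure: 5 + 6 + 7 + 4 = 22 days.
Conjugate update: add total count to the shape and total exposure to the rate, giving Gamma(238, 33).

33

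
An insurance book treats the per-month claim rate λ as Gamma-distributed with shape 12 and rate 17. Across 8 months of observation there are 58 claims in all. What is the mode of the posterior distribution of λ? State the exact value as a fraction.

69/25

Total count 58 over total exposure 8 months.
Posterior: α' = 12 + 58 = 70, β' = 17 + 8 = 25.
Posterior mode = (α'−1)/β' = 69/25.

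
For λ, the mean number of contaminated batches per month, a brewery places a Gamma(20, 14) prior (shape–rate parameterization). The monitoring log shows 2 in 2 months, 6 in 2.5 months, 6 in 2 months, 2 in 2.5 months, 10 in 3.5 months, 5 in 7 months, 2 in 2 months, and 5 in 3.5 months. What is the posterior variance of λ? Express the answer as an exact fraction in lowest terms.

Total count: 2 + 6 + 6 + 2 + 10 + 5 + 2 + 5 = 38.
Total exposure: 2 + 2.5 + 2 + 2.5 + 3.5 + 7 + 2 + 3.5 = 25 months.
Gamma(α, β) with Poisson data over total exposure Σt gives posterior Gamma(α+Σx, β+Σt) = Gamma(58, 39).
Posterior variance = α'/β'² = 58/1521.

58/1521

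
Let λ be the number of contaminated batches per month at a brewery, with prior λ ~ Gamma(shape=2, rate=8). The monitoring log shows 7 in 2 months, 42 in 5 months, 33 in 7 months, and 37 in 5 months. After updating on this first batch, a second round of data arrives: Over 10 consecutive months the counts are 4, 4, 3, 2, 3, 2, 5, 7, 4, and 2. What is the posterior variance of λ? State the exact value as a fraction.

157/1369

Total count: 7 + 42 + 33 + 37 = 119.
Total exposure: 2 + 5 + 7 + 5 = 19 months.
After the first batch: Gamma(2 + 119, 8 + 19) = Gamma(121, 27).
Total count: 4 + 4 + 3 + 2 + 3 + 2 + 5 + 7 + 4 + 2 = 36.
Total exposure: 10 months.
After the second batch: Gamma(121 + 36, 27 + 10) = Gamma(157, 37).
Posterior variance = α'/β'² = 157/1369.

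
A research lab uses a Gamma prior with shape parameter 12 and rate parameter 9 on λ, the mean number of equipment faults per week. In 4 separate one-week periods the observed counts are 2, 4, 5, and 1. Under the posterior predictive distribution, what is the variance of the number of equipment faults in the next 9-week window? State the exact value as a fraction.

4752/169

Total count: 2 + 4 + 5 + 1 = 12.
Total exposure: 4 weeks.
By Gamma–Poisson conjugacy, the posterior is Gamma(α + Σx, β + Σt) = Gamma(12 + 12, 9 + 4) = Gamma(24, 13).
The posterior predictive for a window of length T is Negative Binomial with variance T·α'·(β'+T)/β'² = 9·24·22/169 = 4752/169.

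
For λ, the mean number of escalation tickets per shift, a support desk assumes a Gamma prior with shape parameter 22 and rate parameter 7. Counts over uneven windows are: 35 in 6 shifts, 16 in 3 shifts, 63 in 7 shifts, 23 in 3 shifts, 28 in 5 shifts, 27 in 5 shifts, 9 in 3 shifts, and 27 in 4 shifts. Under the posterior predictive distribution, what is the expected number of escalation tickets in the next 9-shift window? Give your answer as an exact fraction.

2250/43

Total count: 35 + 16 + 63 + 23 + 28 + 27 + 9 + 27 = 228.
Total exposure: 6 + 3 + 7 + 3 + 5 + 5 + 3 + 4 = 36 shifts.
The Gamma prior is conjugate for the Poisson rate, so λ | data ~ Gamma(22+228, 7+36) = Gamma(250, 43).
Predictive mean over a 9-shift window = T·E[λ|data] = 9·250/43 = 2250/43.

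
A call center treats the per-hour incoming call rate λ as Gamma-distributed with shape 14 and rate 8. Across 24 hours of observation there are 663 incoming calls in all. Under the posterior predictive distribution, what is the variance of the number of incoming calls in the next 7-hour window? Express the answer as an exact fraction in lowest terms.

Total count 663 over total exposure 24 hours.
Posterior: α' = 14 + 663 = 677, β' = 8 + 24 = 32.
The posterior predictive for a window of length T is Negative Binomial with variance T·α'·(β'+T)/β'² = 7·677·39/1024 = 184821/1024.

184821/1024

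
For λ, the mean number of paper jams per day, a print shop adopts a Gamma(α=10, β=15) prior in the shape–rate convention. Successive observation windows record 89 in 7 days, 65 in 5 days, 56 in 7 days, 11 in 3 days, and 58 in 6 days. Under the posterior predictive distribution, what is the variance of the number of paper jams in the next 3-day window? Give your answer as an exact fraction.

39882/1849

Total count: 89 + 65 + 56 + 11 + 58 = 279.
Total exposure: 7 + 5 + 7 + 3 + 6 = 28 days.
Posterior: α' = 10 + 279 = 289, β' = 15 + 28 = 43.
The posterior predictive for a window of length T is Negative Binomial with variance T·α'·(β'+T)/β'² = 3·289·46/1849 = 39882/1849.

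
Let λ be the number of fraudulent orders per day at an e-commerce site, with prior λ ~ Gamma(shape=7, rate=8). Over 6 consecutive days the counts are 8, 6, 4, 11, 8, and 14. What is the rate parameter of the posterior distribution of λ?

Total count: 8 + 6 + 4 + 11 + 8 + 14 = 51.
Total exposure: 6 days.
Posterior: α' = 7 + 51 = 58, β' = 8 + 6 = 14.

14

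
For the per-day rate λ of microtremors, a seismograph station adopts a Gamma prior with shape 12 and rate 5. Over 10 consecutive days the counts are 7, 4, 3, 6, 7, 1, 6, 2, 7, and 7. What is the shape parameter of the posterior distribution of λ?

Total count: 7 + 4 + 3 + 6 + 7 + 1 + 6 + 2 + 7 + 7 = 50.
Total exposure: 10 days.
Gamma(α, β) with Poisson data over total exposure Σt gives posterior Gamma(α+Σx, β+Σt) = Gamma(62, 15).

62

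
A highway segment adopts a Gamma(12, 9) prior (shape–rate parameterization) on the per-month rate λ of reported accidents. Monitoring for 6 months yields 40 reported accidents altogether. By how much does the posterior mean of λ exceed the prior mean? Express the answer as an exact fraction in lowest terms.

Total count 40 over total exposure 6 months.
By Gamma–Poisson conjugacy, the posterior is Gamma(α + Σx, β + Σt) = Gamma(12 + 40, 9 + 6) = Gamma(52, 15).
Posterior mean = 52/15 = 52/15; prior mean = 12/9 = 4/3. Difference = 52/15 − 4/3 = 32/15.

32/15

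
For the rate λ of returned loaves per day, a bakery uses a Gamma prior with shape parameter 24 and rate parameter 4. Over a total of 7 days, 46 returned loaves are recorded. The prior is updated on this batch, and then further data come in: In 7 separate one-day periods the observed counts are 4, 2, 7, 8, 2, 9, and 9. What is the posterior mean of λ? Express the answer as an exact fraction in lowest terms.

37/6

Total count 46 over total exposure 7 days.
After the first batch: Gamma(24 + 46, 4 + 7) = Gamma(70, 11).
Total count: 4 + 2 + 7 + 8 + 2 + 9 + 9 = 41.
Total exposure: 7 days.
After the second batch: Gamma(70 + 41, 11 + 7) = Gamma(111, 18).
Posterior mean = α'/β' = 111/18 = 37/6.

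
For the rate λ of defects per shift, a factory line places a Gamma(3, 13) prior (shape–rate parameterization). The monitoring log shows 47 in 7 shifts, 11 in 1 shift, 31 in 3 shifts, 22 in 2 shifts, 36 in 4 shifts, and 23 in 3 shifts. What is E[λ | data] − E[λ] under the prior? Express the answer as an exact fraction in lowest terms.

Total count: 47 + 11 + 31 + 22 + 36 + 23 = 170.
Total exposure: 7 + 1 + 3 + 2 + 4 + 3 = 20 shifts.
Conjugate update: add total count to the shape and total exposure to the rate, giving Gamma(173, 33).
Posterior mean = 173/33 = 173/33; prior mean = 3/13 = 3/13. Difference = 173/33 − 3/13 = 2150/429.

2150/429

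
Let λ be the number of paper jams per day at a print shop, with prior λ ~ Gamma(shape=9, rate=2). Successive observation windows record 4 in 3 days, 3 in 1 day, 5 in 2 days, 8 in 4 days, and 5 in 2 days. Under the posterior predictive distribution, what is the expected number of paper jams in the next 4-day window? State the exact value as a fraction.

68/7

Total count: 4 + 3 + 5 + 8 + 5 = 25.
Total exposure: 3 + 1 + 2 + 4 + 2 = 12 days.
The Gamma prior is conjugate for the Poisson rate, so λ | data ~ Gamma(9+25, 2+12) = Gamma(34, 14).
Predictive mean over a 4-day window = T·E[λ|data] = 4·34/14 = 68/7.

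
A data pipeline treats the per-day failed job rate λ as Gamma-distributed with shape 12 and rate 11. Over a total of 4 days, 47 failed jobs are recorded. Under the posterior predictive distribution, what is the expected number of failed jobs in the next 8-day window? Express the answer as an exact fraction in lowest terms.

Total count 47 over total exposure 4 days.
Gamma(α, β) with Poisson data over total exposure Σt gives posterior Gamma(α+Σx, β+Σt) = Gamma(59, 15).
Predictive mean over an 8-day window = T·E[λ|data] = 8·59/15 = 472/15.

472/15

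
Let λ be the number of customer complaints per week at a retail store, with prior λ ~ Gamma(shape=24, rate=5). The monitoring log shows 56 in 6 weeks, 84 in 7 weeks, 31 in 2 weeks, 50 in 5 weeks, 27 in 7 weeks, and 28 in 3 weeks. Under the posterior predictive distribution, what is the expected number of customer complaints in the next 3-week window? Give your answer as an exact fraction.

180/7

Total count: 56 + 84 + 31 + 50 + 27 + 28 = 276.
Total exposure: 6 + 7 + 2 + 5 + 7 + 3 = 30 weeks.
The Gamma prior is conjugate for the Poisson rate, so λ | data ~ Gamma(24+276, 5+30) = Gamma(300, 35).
Predictive mean over a 3-week window = T·E[λ|data] = 3·300/35 = 180/7.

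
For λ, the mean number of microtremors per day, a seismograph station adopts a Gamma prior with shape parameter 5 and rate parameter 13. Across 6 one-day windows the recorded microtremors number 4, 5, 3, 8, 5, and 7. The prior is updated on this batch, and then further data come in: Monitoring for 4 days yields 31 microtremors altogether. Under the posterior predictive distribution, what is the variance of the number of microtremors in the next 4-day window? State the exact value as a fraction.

Total count: 4 + 5 + 3 + 8 + 5 + 7 = 32.
Total exposure: 6 days.
After the first batch: Gamma(5 + 32, 13 + 6) = Gamma(37, 19).
Total count 31 over total exposure 4 days.
After the second batch: Gamma(37 + 31, 19 + 4) = Gamma(68, 23).
The posterior predictive for a window of length T is Negative Binomial with variance T·α'·(β'+T)/β'² = 4·68·27/529 = 7344/529.

7344/529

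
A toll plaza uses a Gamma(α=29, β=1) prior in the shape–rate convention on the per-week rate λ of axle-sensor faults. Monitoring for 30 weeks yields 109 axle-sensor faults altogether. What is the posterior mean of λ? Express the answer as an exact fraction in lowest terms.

138/31

Total count 109 over total exposure 30 weeks.
By Gamma–Poisson conjugacy, the posterior is Gamma(α + Σx, β + Σt) = Gamma(29 + 109, 1 + 30) = Gamma(138, 31).
Posterior mean = α'/β' = 138/31.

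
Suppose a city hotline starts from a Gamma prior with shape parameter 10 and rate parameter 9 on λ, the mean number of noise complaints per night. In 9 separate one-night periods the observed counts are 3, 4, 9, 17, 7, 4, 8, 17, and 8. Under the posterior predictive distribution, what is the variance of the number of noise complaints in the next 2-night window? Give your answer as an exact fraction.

290/27

Total count: 3 + 4 + 9 + 17 + 7 + 4 + 8 + 17 + 8 = 77.
Total exposure: 9 nights.
Gamma(α, β) with Poisson data over total exposure Σt gives posterior Gamma(α+Σx, β+Σt) = Gamma(87, 18).
The posterior predictive for a window of length T is Negative Binomial with variance T·α'·(β'+T)/β'² = 2·87·20/324 = 290/27.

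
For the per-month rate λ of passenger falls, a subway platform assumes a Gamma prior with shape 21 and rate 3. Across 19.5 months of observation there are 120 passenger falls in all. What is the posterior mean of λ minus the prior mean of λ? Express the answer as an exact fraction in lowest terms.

Total count 120 over total exposure 19.5 months.
By Gamma–Poisson conjugacy, the posterior is Gamma(α + Σx, β + Σt) = Gamma(21 + 120, 3 + 19.5) = Gamma(141, 45/2).
Posterior mean = 141/(45/2) = 94/15; prior mean = 21/3 = 7. Difference = 94/15 − 7 = -11/15.

-11/15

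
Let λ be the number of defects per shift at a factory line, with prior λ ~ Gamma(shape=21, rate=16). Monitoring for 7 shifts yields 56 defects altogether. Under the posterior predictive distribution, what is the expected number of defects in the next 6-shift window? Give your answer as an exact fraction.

Total count 56 over total exposure 7 shifts.
By Gamma–Poisson conjugacy, the posterior is Gamma(α + Σx, β + Σt) = Gamma(21 + 56, 16 + 7) = Gamma(77, 23).
Predictive mean over a 6-shift window = T·E[λ|data] = 6·77/23 = 462/23.

462/23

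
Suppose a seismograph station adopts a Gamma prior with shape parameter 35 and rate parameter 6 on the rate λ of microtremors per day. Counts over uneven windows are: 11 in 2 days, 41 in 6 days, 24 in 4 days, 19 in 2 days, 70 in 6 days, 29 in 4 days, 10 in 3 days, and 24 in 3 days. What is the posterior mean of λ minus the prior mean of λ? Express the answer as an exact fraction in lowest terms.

Total count: 11 + 41 + 24 + 19 + 70 + 29 + 10 + 24 = 228.
Total exposure: 2 + 6 + 4 + 2 + 6 + 4 + 3 + 3 = 30 days.
Posterior: α' = 35 + 228 = 263, β' = 6 + 30 = 36.
Posterior mean = 263/36 = 263/36; prior mean = 35/6 = 35/6. Difference = 263/36 − 35/6 = 53/36.

53/36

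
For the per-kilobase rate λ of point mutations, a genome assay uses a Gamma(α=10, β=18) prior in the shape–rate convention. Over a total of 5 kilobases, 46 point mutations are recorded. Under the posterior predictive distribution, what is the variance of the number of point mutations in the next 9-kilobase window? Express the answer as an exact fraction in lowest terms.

Total count 46 over total exposure 5 kilobases.
By Gamma–Poisson conjugacy, the posterior is Gamma(α + Σx, β + Σt) = Gamma(10 + 46, 18 + 5) = Gamma(56, 23).
The posterior predictive for a window of length T is Negative Binomial with variance T·α'·(β'+T)/β'² = 9·56·32/529 = 16128/529.

16128/529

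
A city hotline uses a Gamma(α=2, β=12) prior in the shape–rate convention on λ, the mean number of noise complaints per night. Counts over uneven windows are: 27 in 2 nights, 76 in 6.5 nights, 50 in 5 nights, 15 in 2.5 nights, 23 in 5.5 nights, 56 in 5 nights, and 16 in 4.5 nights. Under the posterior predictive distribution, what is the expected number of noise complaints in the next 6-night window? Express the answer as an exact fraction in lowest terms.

Total count: 27 + 76 + 50 + 15 + 23 + 56 + 16 = 263.
Total exposure: 2 + 6.5 + 5 + 2.5 + 5.5 + 5 + 4.5 = 31 nights.
Posterior: α' = 2 + 263 = 265, β' = 12 + 31 = 43.
Predictive mean over a 6-night window = T·E[λ|data] = 6·265/43 = 1590/43.

1590/43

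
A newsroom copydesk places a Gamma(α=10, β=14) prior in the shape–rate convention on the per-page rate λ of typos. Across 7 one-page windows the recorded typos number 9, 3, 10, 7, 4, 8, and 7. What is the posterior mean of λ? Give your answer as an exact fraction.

58/21

Total count: 9 + 3 + 10 + 7 + 4 + 8 + 7 = 48.
Total exposure: 7 pages.
Gamma(α, β) with Poisson data over total exposure Σt gives posterior Gamma(α+Σx, β+Σt) = Gamma(58, 21).
Posterior mean = α'/β' = 58/21.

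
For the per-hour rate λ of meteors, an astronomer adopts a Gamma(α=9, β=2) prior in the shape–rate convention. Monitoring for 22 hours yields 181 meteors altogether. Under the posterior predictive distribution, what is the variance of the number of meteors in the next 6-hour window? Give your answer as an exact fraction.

Total count 181 over total exposure 22 hours.
Gamma(α, β) with Poisson data over total exposure Σt gives posterior Gamma(α+Σx, β+Σt) = Gamma(190, 24).
The posterior predictive for a window of length T is Negative Binomial with variance T·α'·(β'+T)/β'² = 6·190·30/576 = 475/8.

475/8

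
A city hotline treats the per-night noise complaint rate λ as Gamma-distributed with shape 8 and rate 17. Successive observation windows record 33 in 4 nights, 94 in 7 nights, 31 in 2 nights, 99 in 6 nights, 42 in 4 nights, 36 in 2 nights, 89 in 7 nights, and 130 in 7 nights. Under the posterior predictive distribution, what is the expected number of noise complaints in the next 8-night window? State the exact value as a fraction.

562/7

Total count: 33 + 94 + 31 + 99 + 42 + 36 + 89 + 130 = 554.
Total exposure: 4 + 7 + 2 + 6 + 4 + 2 + 7 + 7 = 39 nights.
The Gamma prior is conjugate for the Poisson rate, so λ | data ~ Gamma(8+554, 17+39) = Gamma(562, 56).
Predictive mean over an 8-night window = T·E[λ|data] = 8·562/56 = 562/7.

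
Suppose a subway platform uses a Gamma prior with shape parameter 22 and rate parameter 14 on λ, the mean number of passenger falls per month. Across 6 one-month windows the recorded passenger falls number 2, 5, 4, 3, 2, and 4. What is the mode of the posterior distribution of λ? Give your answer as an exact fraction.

Total count: 2 + 5 + 4 + 3 + 2 + 4 = 20.
Total exposure: 6 months.
By Gamma–Poisson conjugacy, the posterior is Gamma(α + Σx, β + Σt) = Gamma(22 + 20, 14 + 6) = Gamma(42, 20).
Posterior mode = (α'−1)/β' = 41/20.

41/20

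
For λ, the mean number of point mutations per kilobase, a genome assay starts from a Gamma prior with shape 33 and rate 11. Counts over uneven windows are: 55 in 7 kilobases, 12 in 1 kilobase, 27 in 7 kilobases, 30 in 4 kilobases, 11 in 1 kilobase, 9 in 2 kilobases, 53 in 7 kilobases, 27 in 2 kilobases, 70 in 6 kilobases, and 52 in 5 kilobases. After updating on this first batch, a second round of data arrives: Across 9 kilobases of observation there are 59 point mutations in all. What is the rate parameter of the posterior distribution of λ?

Total count: 55 + 12 + 27 + 30 + 11 + 9 + 53 + 27 + 70 + 52 = 346.
Total exposure: 7 + 1 + 7 + 4 + 1 + 2 + 7 + 2 + 6 + 5 = 42 kilobases.
After the first batch: Gamma(33 + 346, 11 + 42) = Gamma(379, 53).
Total count 59 over total exposure 9 kilobases.
After the second batch: Gamma(379 + 59, 53 + 9) = Gamma(438, 62).

62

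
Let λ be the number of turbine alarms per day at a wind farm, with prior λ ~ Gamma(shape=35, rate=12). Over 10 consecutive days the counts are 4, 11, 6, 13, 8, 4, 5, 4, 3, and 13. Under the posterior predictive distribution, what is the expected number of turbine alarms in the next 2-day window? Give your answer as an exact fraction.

106/11

Total count: 4 + 11 + 6 + 13 + 8 + 4 + 5 + 4 + 3 + 13 = 71.
Total exposure: 10 days.
The Gamma prior is conjugate for the Poisson rate, so λ | data ~ Gamma(35+71, 12+10) = Gamma(106, 22).
Predictive mean over a 2-day window = T·E[λ|data] = 2·106/22 = 106/11.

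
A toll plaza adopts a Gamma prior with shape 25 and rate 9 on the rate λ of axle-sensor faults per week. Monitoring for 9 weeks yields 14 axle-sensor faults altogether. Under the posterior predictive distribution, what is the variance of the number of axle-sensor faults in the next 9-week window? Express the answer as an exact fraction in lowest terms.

Total count 14 over total exposure 9 weeks.
Posterior: α' = 25 + 14 = 39, β' = 9 + 9 = 18.
The posterior predictive for a window of length T is Negative Binomial with variance T·α'·(β'+T)/β'² = 9·39·27/324 = 117/4.

117/4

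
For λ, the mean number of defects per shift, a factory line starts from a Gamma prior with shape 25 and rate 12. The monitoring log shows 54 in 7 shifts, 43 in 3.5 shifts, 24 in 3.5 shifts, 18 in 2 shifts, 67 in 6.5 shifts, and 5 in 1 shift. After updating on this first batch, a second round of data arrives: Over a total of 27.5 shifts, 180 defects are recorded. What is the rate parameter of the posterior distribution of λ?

63

Total count: 54 + 43 + 24 + 18 + 67 + 5 = 211.
Total exposure: 7 + 3.5 + 3.5 + 2 + 6.5 + 1 = 23.5 shifts.
After the first batch: Gamma(25 + 211, 12 + 23.5) = Gamma(236, 71/2).
Total count 180 over total exposure 27.5 shifts.
After the second batch: Gamma(236 + 180, 71/2 + 27.5) = Gamma(416, 63).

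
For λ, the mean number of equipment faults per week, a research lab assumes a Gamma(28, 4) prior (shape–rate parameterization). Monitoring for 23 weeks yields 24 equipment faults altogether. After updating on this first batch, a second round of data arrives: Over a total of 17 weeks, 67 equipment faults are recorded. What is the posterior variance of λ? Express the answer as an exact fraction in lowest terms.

119/1936

Total count 24 over total exposure 23 weeks.
After the first batch: Gamma(28 + 24, 4 + 23) = Gamma(52, 27).
Total count 67 over total exposure 17 weeks.
After the second batch: Gamma(52 + 67, 27 + 17) = Gamma(119, 44).
Posterior variance = α'/β'² = 119/1936.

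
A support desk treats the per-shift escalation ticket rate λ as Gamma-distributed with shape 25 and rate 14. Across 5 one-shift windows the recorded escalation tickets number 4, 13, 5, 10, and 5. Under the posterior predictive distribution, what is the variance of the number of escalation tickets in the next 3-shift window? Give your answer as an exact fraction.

Total count: 4 + 13 + 5 + 10 + 5 = 37.
Total exposure: 5 shifts.
The Gamma prior is conjugate for the Poisson rate, so λ | data ~ Gamma(25+37, 14+5) = Gamma(62, 19).
The posterior predictive for a window of length T is Negative Binomial with variance T·α'·(β'+T)/β'² = 3·62·22/361 = 4092/361.

4092/361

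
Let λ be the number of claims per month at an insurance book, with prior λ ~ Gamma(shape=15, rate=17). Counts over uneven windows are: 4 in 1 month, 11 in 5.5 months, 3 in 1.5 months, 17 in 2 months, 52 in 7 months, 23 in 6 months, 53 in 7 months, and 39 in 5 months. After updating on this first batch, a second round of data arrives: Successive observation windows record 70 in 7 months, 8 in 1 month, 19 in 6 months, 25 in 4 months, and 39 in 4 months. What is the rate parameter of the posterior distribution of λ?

74

Total count: 4 + 11 + 3 + 17 + 52 + 23 + 53 + 39 = 202.
Total exposure: 1 + 5.5 + 1.5 + 2 + 7 + 6 + 7 + 5 = 35 months.
After the first batch: Gamma(15 + 202, 17 + 35) = Gamma(217, 52).
Total count: 70 + 8 + 19 + 25 + 39 = 161.
Total exposure: 7 + 1 + 6 + 4 + 4 = 22 months.
After the second batch: Gamma(217 + 161, 52 + 22) = Gamma(378, 74).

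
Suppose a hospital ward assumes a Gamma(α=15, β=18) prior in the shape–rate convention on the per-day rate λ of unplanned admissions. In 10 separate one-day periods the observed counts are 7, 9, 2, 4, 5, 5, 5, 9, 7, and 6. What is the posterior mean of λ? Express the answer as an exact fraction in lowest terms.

37/14

Total count: 7 + 9 + 2 + 4 + 5 + 5 + 5 + 9 + 7 + 6 = 59.
Total exposure: 10 days.
Conjugate update: add total count to the shape and total exposure to the rate, giving Gamma(74, 28).
Posterior mean = α'/β' = 74/28 = 37/14.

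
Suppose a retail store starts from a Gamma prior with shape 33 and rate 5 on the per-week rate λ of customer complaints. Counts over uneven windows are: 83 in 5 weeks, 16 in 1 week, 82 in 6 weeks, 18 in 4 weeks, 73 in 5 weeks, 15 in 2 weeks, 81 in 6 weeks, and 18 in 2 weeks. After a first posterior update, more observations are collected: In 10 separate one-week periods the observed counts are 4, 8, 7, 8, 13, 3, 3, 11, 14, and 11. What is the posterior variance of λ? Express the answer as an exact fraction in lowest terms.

Total count: 83 + 16 + 82 + 18 + 73 + 15 + 81 + 18 = 386.
Total exposure: 5 + 1 + 6 + 4 + 5 + 2 + 6 + 2 = 31 weeks.
After the first batch: Gamma(33 + 386, 5 + 31) = Gamma(419, 36).
Total count: 4 + 8 + 7 + 8 + 13 + 3 + 3 + 11 + 14 + 11 = 82.
Total exposure: 10 weeks.
After the second batch: Gamma(419 + 82, 36 + 10) = Gamma(501, 46).
Posterior variance = α'/β'² = 501/2116.

501/2116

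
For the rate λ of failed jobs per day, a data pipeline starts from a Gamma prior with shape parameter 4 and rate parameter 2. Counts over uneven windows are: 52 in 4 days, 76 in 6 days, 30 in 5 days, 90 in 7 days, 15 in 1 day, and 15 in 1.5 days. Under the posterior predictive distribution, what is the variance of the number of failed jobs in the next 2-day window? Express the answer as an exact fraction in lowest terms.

64296/2809

Total count: 52 + 76 + 30 + 90 + 15 + 15 = 278.
Total exposure: 4 + 6 + 5 + 7 + 1 + 1.5 = 24.5 days.
The Gamma prior is conjugate for the Poisson rate, so λ | data ~ Gamma(4+278, 2+24.5) = Gamma(282, 53/2).
The posterior predictive for a window of length T is Negative Binomial with variance T·α'·(β'+T)/β'² = 2·282·(57/2)/(2809/4) = 64296/2809.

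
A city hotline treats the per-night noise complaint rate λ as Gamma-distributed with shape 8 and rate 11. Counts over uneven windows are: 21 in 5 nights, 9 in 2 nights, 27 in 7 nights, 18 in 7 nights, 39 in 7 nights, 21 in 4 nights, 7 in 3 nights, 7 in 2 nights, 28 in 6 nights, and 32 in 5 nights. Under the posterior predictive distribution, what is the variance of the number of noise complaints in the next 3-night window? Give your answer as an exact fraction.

Total count: 21 + 9 + 27 + 18 + 39 + 21 + 7 + 7 + 28 + 32 = 209.
Total exposure: 5 + 2 + 7 + 7 + 7 + 4 + 3 + 2 + 6 + 5 = 48 nights.
By Gamma–Poisson conjugacy, the posterior is Gamma(α + Σx, β + Σt) = Gamma(8 + 209, 11 + 48) = Gamma(217, 59).
The posterior predictive for a window of length T is Negative Binomial with variance T·α'·(β'+T)/β'² = 3·217·62/3481 = 40362/3481.

40362/3481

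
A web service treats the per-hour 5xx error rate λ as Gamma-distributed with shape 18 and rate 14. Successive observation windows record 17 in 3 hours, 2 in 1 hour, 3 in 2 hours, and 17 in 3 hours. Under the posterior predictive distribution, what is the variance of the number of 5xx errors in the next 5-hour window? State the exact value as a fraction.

7980/529

Total count: 17 + 2 + 3 + 17 = 39.
Total exposure: 3 + 1 + 2 + 3 = 9 hours.
Posterior: α' = 18 + 39 = 57, β' = 14 + 9 = 23.
The posterior predictive for a window of length T is Negative Binomial with variance T·α'·(β'+T)/β'² = 5·57·28/529 = 7980/529.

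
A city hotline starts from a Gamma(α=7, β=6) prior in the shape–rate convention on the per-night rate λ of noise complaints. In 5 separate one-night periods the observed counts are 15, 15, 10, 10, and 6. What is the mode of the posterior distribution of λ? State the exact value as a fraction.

62/11

Total count: 15 + 15 + 10 + 10 + 6 = 56.
Total exposure: 5 nights.
Posterior: α' = 7 + 56 = 63, β' = 6 + 5 = 11.
Posterior mode = (α'−1)/β' = 62/11.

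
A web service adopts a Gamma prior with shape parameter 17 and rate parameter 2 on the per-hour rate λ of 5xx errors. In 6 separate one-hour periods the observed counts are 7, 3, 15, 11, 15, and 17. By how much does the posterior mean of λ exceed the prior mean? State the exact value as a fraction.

17/8

Total count: 7 + 3 + 15 + 11 + 15 + 17 = 68.
Total exposure: 6 hours.
The Gamma prior is conjugate for the Poisson rate, so λ | data ~ Gamma(17+68, 2+6) = Gamma(85, 8).
Posterior mean = 85/8 = 85/8; prior mean = 17/2 = 17/2. Difference = 85/8 − 17/2 = 17/8.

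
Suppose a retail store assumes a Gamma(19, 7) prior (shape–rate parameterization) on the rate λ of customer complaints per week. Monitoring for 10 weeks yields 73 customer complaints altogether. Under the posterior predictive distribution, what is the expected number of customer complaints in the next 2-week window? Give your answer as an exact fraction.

Total count 73 over total exposure 10 weeks.
Posterior: α' = 19 + 73 = 92, β' = 7 + 10 = 17.
Predictive mean over a 2-week window = T·E[λ|data] = 2·92/17 = 184/17.

184/17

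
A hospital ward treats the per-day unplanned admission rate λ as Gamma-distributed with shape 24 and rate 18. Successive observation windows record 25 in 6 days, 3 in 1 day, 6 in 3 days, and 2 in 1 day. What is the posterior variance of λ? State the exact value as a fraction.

Total count: 25 + 3 + 6 + 2 = 36.
Total exposure: 6 + 1 + 3 + 1 = 11 days.
Posterior: α' = 24 + 36 = 60, β' = 18 + 11 = 29.
Posterior variance = α'/β'² = 60/841.

60/841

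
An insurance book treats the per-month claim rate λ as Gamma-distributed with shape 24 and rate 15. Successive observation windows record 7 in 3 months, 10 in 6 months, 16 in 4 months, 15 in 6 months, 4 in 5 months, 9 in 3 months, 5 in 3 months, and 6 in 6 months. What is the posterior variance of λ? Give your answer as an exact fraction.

32/867

Total count: 7 + 10 + 16 + 15 + 4 + 9 + 5 + 6 = 72.
Total exposure: 3 + 6 + 4 + 6 + 5 + 3 + 3 + 6 = 36 months.
Gamma(α, β) with Poisson data over total exposure Σt gives posterior Gamma(α+Σx, β+Σt) = Gamma(96, 51).
Posterior variance = α'/β'² = 96/2601 = 32/867.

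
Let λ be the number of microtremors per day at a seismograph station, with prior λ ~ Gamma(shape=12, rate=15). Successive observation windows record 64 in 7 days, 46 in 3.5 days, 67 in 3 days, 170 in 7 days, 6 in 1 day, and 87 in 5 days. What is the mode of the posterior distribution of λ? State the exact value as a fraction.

902/83

Total count: 64 + 46 + 67 + 170 + 6 + 87 = 440.
Total exposure: 7 + 3.5 + 3 + 7 + 1 + 5 = 26.5 days.
Conjugate update: add total count to the shape and total exposure to the rate, giving Gamma(452, 83/2).
Posterior mode = (α'−1)/β' = 451/(83/2) = 902/83.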